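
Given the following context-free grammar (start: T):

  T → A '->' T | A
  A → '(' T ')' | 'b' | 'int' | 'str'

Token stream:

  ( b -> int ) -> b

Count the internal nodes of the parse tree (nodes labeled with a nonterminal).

8

[T [A ( [T [A b] -> [T [A int]]] )] -> [T [A b]]]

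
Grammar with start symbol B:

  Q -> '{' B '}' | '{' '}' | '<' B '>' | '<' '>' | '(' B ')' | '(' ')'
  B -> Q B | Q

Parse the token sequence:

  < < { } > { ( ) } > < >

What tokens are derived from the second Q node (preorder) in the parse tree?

< { } >

[B [Q < [B [Q < [B [Q { }]] >] [B [Q { [B [Q ( )]] }]]] >] [B [Q < >]]]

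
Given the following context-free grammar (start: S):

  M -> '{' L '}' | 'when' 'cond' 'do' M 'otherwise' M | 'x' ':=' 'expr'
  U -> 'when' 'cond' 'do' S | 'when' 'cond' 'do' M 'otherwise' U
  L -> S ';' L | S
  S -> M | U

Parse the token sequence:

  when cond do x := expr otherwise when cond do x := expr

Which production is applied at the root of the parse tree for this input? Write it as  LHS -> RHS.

[S [U when cond do [M x := expr] otherwise [U when cond do [S [M x := expr]]]]]

S -> U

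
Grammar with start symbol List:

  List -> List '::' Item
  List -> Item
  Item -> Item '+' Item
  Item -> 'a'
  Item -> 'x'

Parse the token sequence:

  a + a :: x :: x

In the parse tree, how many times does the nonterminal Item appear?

5

[List [List [List [Item [Item a] + [Item a]]] :: [Item x]] :: [Item x]]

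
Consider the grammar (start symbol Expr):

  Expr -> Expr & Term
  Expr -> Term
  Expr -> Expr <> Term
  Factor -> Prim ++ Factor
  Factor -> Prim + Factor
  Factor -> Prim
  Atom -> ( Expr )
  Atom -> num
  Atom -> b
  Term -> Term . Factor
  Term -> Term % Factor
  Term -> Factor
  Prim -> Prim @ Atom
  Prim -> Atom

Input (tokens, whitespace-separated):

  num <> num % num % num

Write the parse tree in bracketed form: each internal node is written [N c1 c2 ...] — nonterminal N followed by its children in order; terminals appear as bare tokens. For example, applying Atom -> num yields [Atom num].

[Expr [Expr [Term [Factor [Prim [Atom num]]]]] <> [Term [Term [Term [Factor [Prim [Atom num]]]] % [Factor [Prim [Atom num]]]] % [Factor [Prim [Atom num]]]]]

Expr
Expr <> Term
Term <> Term
Factor <> Term
Prim <> Term
Atom <> Term
num <> Term
num <> Term % Factor
num <> Term % Factor % Factor
num <> Factor % Factor % Factor
num <> Prim % Factor % Factor
num <> Atom % Factor % Factor
num <> num % Factor % Factor
num <> num % Prim % Factor
num <> num % Atom % Factor
num <> num % num % Factor
num <> num % num % Prim
num <> num % num % Atom
num <> num % num % num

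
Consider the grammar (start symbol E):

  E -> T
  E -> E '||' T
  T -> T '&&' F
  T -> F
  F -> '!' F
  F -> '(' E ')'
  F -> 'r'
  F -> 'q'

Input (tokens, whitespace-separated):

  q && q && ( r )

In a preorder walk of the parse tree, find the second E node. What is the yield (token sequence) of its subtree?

r

[E [T [T [T [F q]] && [F q]] && [F ( [E [T [F r]]] )]]]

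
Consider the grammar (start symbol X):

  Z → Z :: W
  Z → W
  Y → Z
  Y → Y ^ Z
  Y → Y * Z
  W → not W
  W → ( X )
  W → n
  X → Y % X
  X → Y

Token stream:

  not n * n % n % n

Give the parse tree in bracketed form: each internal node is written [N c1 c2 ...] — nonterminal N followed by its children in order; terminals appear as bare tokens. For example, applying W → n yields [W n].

[X [Y [Y [Z [W not [W n]]]] * [Z [W n]]] % [X [Y [Z [W n]]] % [X [Y [Z [W n]]]]]]

X
Y % X
Y * Z % X
Z * Z % X
W * Z % X
not W * Z % X
not n * Z % X
not n * W % X
not n * n % X
not n * n % Y % X
not n * n % Z % X
not n * n % W % X
not n * n % n % X
not n * n % n % Y
not n * n % n % Z
not n * n % n % W
not n * n % n % n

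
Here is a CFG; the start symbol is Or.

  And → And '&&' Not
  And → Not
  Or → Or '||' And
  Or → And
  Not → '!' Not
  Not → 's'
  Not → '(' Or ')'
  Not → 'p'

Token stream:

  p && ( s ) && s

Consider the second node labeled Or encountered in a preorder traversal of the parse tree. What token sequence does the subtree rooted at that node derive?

[Or [And [And [And [Not p]] && [Not ( [Or [And [Not s]]] )]] && [Not s]]]

s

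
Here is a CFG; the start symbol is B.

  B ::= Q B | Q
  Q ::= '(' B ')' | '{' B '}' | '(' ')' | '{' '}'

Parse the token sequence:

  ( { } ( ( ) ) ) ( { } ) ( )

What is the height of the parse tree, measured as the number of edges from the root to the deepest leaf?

[B [Q ( [B [Q { }] [B [Q ( [B [Q ( )]] )]]] )] [B [Q ( [B [Q { }]] )] [B [Q ( )]]]]

7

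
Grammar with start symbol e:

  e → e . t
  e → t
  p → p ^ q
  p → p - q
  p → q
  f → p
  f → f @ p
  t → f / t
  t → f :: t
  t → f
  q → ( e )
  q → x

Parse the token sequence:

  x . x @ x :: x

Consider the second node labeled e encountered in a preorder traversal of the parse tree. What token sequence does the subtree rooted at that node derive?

[e [e [t [f [p [q x]]]]] . [t [f [f [p [q x]]] @ [p [q x]]] :: [t [f [p [q x]]]]]]

x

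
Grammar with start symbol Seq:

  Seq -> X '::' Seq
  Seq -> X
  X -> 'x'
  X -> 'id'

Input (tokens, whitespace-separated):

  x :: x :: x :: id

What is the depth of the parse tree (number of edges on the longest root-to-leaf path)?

[Seq [X x] :: [Seq [X x] :: [Seq [X x] :: [Seq [X id]]]]]

5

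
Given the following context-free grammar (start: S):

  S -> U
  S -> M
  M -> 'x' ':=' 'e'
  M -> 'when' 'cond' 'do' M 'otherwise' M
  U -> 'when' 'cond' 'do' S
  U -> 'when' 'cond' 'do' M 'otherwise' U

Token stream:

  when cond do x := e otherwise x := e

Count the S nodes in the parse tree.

[S [M when cond do [M x := e] otherwise [M x := e]]]

1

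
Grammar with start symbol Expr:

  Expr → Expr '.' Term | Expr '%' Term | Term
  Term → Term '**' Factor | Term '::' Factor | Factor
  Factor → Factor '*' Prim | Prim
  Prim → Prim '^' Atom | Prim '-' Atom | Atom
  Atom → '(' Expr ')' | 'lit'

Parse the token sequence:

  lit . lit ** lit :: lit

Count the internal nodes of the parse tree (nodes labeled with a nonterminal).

18

[Expr [Expr [Term [Factor [Prim [Atom lit]]]]] . [Term [Term [Term [Factor [Prim [Atom lit]]]] ** [Factor [Prim [Atom lit]]]] :: [Factor [Prim [Atom lit]]]]]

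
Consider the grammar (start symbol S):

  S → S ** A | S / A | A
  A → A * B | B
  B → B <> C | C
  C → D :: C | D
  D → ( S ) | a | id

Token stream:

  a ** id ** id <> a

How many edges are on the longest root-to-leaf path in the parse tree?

7

[S [S [S [A [B [C [D a]]]]] ** [A [B [C [D id]]]]] ** [A [B [B [C [D id]]] <> [C [D a]]]]]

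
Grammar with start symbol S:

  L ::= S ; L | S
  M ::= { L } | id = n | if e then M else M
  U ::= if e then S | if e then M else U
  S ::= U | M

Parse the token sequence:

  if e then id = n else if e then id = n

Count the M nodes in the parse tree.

[S [U if e then [M id = n] else [U if e then [S [M id = n]]]]]

2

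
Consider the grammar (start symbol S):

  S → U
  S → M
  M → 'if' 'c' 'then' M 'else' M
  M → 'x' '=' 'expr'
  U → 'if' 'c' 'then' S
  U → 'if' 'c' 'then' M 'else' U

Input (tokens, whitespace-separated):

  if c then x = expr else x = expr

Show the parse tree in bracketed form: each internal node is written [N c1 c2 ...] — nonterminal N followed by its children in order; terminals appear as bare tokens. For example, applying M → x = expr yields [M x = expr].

[S [M if c then [M x = expr] else [M x = expr]]]

S
M
if c then M else M
if c then x = expr else M
if c then x = expr else x = expr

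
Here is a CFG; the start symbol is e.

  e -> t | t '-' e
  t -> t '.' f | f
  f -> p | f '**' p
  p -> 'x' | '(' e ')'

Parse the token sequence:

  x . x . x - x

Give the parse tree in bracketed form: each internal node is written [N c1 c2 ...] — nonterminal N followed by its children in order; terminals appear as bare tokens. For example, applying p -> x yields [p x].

[e [t [t [t [f [p x]]] . [f [p x]]] . [f [p x]]] - [e [t [f [p x]]]]]

e
t - e
t . f - e
t . f . f - e
f . f . f - e
p . f . f - e
x . f . f - e
x . p . f - e
x . x . f - e
x . x . p - e
x . x . x - e
x . x . x - t
x . x . x - f
x . x . x - p
x . x . x - x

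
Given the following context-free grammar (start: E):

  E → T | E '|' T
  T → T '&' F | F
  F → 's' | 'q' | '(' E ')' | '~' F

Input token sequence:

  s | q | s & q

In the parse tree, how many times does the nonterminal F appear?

4

[E [E [E [T [F s]]] | [T [F q]]] | [T [T [F s]] & [F q]]]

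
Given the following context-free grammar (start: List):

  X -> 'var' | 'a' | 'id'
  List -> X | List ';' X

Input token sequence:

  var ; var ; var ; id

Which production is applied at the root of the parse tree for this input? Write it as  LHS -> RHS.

[List [List [List [List [X var]] ; [X var]] ; [X var]] ; [X id]]

List -> List ';' X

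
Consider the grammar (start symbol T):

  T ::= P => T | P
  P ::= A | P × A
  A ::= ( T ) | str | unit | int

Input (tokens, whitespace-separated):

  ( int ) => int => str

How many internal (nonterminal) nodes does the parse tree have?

[T [P [A ( [T [P [A int]]] )]] => [T [P [A int]] => [T [P [A str]]]]]

12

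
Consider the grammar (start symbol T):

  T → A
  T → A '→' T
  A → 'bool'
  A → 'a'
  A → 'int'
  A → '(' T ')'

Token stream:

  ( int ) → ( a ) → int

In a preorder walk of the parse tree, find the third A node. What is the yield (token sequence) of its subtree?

[T [A ( [T [A int]] )] → [T [A ( [T [A a]] )] → [T [A int]]]]

( a )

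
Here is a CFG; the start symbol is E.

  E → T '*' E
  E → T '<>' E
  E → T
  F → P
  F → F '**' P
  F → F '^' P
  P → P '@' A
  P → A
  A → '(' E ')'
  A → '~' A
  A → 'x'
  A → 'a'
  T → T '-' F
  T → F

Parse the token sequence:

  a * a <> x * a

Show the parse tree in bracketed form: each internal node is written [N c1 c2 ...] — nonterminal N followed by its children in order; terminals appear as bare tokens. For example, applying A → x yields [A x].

E
T * E
F * E
P * E
A * E
a * E
a * T <> E
a * F <> E
a * P <> E
a * A <> E
a * a <> E
a * a <> T * E
a * a <> F * E
a * a <> P * E
a * a <> A * E
a * a <> x * E
a * a <> x * T
a * a <> x * F
a * a <> x * P
a * a <> x * A
a * a <> x * a

[E [T [F [P [A a]]]] * [E [T [F [P [A a]]]] <> [E [T [F [P [A x]]]] * [E [T [F [P [A a]]]]]]]]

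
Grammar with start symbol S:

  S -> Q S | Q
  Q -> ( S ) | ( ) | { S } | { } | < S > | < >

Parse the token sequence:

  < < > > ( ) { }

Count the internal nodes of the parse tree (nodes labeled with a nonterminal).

[S [Q < [S [Q < >]] >] [S [Q ( )] [S [Q { }]]]]

8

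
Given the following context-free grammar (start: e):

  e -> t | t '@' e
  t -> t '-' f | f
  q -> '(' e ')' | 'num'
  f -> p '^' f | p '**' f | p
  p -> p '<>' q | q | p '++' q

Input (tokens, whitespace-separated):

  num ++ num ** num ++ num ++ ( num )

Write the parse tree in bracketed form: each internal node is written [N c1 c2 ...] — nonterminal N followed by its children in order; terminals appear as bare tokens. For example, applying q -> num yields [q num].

[e [t [f [p [p [q num]] ++ [q num]] ** [f [p [p [p [q num]] ++ [q num]] ++ [q ( [e [t [f [p [q num]]]]] )]]]]]]

e
t
f
p ** f
p ++ q ** f
q ++ q ** f
num ++ q ** f
num ++ num ** f
num ++ num ** p
num ++ num ** p ++ q
num ++ num ** p ++ q ++ q
num ++ num ** q ++ q ++ q
num ++ num ** num ++ q ++ q
num ++ num ** num ++ num ++ q
num ++ num ** num ++ num ++ ( e )
num ++ num ** num ++ num ++ ( t )
num ++ num ** num ++ num ++ ( f )
num ++ num ** num ++ num ++ ( p )
num ++ num ** num ++ num ++ ( q )
num ++ num ** num ++ num ++ ( num )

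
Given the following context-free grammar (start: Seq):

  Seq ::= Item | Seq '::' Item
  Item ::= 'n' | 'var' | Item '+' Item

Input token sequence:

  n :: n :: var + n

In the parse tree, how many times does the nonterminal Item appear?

5

[Seq [Seq [Seq [Item n]] :: [Item n]] :: [Item [Item var] + [Item n]]]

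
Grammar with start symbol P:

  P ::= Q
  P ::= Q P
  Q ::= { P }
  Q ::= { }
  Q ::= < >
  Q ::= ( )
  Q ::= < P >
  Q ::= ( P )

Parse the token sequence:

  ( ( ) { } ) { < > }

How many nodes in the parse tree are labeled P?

[P [Q ( [P [Q ( )] [P [Q { }]]] )] [P [Q { [P [Q < >]] }]]]

5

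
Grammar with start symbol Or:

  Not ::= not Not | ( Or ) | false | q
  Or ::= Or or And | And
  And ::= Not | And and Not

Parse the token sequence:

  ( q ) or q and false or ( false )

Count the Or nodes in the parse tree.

[Or [Or [Or [And [Not ( [Or [And [Not q]]] )]]] or [And [And [Not q]] and [Not false]]] or [And [Not ( [Or [And [Not false]]] )]]]

5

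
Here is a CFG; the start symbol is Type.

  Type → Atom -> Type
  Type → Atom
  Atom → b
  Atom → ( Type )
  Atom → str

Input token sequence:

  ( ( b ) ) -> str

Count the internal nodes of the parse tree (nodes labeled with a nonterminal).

8

[Type [Atom ( [Type [Atom ( [Type [Atom b]] )]] )] -> [Type [Atom str]]]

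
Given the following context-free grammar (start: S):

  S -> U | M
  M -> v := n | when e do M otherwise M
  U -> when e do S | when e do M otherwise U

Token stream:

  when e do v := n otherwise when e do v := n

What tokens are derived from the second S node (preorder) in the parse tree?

v := n

[S [U when e do [M v := n] otherwise [U when e do [S [M v := n]]]]]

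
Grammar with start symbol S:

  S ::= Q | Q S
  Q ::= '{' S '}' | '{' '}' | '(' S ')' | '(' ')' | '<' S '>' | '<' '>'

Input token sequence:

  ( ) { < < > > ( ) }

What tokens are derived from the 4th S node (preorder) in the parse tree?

[S [Q ( )] [S [Q { [S [Q < [S [Q < >]] >] [S [Q ( )]]] }]]]

< >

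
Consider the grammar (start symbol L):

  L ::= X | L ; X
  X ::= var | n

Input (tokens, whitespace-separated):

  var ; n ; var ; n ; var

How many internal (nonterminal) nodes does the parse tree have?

[L [L [L [L [L [X var]] ; [X n]] ; [X var]] ; [X n]] ; [X var]]

10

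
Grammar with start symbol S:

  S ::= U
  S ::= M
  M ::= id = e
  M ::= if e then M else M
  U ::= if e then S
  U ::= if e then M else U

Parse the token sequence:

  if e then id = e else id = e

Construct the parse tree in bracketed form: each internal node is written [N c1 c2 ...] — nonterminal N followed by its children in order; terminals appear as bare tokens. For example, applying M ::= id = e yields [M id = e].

[S [M if e then [M id = e] else [M id = e]]]

S
M
if e then M else M
if e then id = e else M
if e then id = e else id = e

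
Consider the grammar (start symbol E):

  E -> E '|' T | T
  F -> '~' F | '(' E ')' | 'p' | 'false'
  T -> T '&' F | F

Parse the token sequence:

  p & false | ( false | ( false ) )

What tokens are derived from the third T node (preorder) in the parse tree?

[E [E [T [T [F p]] & [F false]]] | [T [F ( [E [E [T [F false]]] | [T [F ( [E [T [F false]]] )]]] )]]]

( false | ( false ) )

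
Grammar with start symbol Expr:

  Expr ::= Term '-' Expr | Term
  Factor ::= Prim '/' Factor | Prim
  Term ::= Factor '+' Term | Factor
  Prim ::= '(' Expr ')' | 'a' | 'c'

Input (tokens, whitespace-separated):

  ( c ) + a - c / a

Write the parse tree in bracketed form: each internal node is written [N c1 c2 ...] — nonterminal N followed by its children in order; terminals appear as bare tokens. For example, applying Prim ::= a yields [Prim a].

[Expr [Term [Factor [Prim ( [Expr [Term [Factor [Prim c]]]] )]] + [Term [Factor [Prim a]]]] - [Expr [Term [Factor [Prim c] / [Factor [Prim a]]]]]]

Expr
Term - Expr
Factor + Term - Expr
Prim + Term - Expr
( Expr ) + Term - Expr
( Term ) + Term - Expr
( Factor ) + Term - Expr
( Prim ) + Term - Expr
( c ) + Term - Expr
( c ) + Factor - Expr
( c ) + Prim - Expr
( c ) + a - Expr
( c ) + a - Term
( c ) + a - Factor
( c ) + a - Prim / Factor
( c ) + a - c / Factor
( c ) + a - c / Prim
( c ) + a - c / a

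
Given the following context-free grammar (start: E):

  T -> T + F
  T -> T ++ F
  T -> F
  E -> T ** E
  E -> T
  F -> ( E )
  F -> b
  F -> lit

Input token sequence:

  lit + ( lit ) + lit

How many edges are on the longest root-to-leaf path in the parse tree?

7

[E [T [T [T [F lit]] + [F ( [E [T [F lit]]] )]] + [F lit]]]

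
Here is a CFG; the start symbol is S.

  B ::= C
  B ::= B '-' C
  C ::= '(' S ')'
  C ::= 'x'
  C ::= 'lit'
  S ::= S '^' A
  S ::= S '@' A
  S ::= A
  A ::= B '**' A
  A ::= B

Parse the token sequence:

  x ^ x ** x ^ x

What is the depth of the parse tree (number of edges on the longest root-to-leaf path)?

6

[S [S [S [A [B [C x]]]] ^ [A [B [C x]] ** [A [B [C x]]]]] ^ [A [B [C x]]]]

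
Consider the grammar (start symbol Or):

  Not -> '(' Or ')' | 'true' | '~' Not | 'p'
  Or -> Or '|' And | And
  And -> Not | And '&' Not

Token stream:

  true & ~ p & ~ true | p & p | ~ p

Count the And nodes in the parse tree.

[Or [Or [Or [And [And [And [Not true]] & [Not ~ [Not p]]] & [Not ~ [Not true]]]] | [And [And [Not p]] & [Not p]]] | [And [Not ~ [Not p]]]]

6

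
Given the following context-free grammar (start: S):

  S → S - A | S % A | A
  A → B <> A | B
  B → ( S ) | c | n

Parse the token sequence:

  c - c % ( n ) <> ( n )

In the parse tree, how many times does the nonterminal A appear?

6

[S [S [S [A [B c]]] - [A [B c]]] % [A [B ( [S [A [B n]]] )] <> [A [B ( [S [A [B n]]] )]]]]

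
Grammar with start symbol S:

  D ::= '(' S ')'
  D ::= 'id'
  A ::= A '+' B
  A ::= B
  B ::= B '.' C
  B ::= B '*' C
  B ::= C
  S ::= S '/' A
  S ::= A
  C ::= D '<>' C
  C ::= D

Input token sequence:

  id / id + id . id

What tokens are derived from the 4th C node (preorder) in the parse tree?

id

[S [S [A [B [C [D id]]]]] / [A [A [B [C [D id]]]] + [B [B [C [D id]]] . [C [D id]]]]]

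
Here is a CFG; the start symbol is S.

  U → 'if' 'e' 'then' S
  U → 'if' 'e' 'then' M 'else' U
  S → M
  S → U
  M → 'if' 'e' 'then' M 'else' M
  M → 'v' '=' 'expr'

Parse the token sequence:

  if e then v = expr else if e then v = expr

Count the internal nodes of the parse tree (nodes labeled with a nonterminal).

6

[S [U if e then [M v = expr] else [U if e then [S [M v = expr]]]]]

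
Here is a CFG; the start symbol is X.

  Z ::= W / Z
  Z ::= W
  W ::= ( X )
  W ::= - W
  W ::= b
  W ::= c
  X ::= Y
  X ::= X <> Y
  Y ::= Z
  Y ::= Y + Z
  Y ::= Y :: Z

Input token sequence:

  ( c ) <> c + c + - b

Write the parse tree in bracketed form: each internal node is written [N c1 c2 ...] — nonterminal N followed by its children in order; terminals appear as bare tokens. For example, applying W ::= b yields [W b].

[X [X [Y [Z [W ( [X [Y [Z [W c]]]] )]]]] <> [Y [Y [Y [Z [W c]]] + [Z [W c]]] + [Z [W - [W b]]]]]

X
X <> Y
Y <> Y
Z <> Y
W <> Y
( X ) <> Y
( Y ) <> Y
( Z ) <> Y
( W ) <> Y
( c ) <> Y
( c ) <> Y + Z
( c ) <> Y + Z + Z
( c ) <> Z + Z + Z
( c ) <> W + Z + Z
( c ) <> c + Z + Z
( c ) <> c + W + Z
( c ) <> c + c + Z
( c ) <> c + c + W
( c ) <> c + c + - W
( c ) <> c + c + - b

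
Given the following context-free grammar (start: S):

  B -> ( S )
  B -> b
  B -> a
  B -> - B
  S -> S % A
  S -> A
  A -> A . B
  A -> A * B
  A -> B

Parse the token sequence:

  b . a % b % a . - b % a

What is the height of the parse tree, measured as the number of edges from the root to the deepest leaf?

7

[S [S [S [S [A [A [B b]] . [B a]]] % [A [B b]]] % [A [A [B a]] . [B - [B b]]]] % [A [B a]]]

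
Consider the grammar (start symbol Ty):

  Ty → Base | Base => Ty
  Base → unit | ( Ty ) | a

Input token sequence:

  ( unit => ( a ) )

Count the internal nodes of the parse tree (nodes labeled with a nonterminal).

[Ty [Base ( [Ty [Base unit] => [Ty [Base ( [Ty [Base a]] )]]] )]]

8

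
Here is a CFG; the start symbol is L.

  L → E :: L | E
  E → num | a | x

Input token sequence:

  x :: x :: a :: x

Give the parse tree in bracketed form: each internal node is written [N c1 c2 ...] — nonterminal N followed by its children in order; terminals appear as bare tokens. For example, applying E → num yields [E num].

[L [E x] :: [L [E x] :: [L [E a] :: [L [E x]]]]]

L
E :: L
x :: L
x :: E :: L
x :: x :: L
x :: x :: E :: L
x :: x :: a :: L
x :: x :: a :: E
x :: x :: a :: x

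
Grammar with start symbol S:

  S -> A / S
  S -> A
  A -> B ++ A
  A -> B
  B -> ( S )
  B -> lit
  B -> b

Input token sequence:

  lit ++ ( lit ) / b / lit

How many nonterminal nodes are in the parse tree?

[S [A [B lit] ++ [A [B ( [S [A [B lit]]] )]]] / [S [A [B b]] / [S [A [B lit]]]]]

14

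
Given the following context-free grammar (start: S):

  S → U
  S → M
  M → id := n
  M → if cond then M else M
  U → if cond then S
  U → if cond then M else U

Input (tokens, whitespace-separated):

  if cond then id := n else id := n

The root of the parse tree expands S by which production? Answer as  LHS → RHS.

[S [M if cond then [M id := n] else [M id := n]]]

S → M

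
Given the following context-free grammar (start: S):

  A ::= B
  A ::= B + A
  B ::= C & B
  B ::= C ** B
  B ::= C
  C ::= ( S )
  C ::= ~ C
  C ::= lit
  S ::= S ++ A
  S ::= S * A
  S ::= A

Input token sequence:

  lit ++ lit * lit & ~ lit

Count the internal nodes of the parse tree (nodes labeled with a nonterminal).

[S [S [S [A [B [C lit]]]] ++ [A [B [C lit]]]] * [A [B [C lit] & [B [C ~ [C lit]]]]]]

15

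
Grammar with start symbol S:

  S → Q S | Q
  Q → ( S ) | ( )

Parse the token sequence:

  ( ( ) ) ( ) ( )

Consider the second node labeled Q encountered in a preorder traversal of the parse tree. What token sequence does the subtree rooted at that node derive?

( )

[S [Q ( [S [Q ( )]] )] [S [Q ( )] [S [Q ( )]]]]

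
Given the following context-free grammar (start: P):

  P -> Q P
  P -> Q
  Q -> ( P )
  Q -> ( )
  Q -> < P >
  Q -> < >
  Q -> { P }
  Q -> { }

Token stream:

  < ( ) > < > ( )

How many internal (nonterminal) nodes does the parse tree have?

[P [Q < [P [Q ( )]] >] [P [Q < >] [P [Q ( )]]]]

8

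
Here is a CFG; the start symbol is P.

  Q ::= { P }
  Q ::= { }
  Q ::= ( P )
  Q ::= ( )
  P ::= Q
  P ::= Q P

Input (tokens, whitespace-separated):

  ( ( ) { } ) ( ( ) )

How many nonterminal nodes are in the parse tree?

10

[P [Q ( [P [Q ( )] [P [Q { }]]] )] [P [Q ( [P [Q ( )]] )]]]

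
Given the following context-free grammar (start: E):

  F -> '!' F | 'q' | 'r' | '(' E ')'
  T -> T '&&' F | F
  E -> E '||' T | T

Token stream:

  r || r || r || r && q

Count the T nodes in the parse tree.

[E [E [E [E [T [F r]]] || [T [F r]]] || [T [F r]]] || [T [T [F r]] && [F q]]]

5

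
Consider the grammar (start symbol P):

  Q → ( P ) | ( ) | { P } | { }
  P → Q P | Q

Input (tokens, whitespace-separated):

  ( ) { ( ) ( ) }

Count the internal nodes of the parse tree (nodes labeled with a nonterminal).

[P [Q ( )] [P [Q { [P [Q ( )] [P [Q ( )]]] }]]]

8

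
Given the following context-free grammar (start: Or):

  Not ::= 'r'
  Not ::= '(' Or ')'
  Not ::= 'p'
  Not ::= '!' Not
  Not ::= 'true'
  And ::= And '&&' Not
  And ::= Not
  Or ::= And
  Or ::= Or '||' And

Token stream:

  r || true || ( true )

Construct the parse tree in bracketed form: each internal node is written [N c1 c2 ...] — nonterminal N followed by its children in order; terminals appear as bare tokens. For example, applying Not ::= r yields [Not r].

Or
Or || And
Or || And || And
And || And || And
Not || And || And
r || And || And
r || Not || And
r || true || And
r || true || Not
r || true || ( Or )
r || true || ( And )
r || true || ( Not )
r || true || ( true )

[Or [Or [Or [And [Not r]]] || [And [Not true]]] || [And [Not ( [Or [And [Not true]]] )]]]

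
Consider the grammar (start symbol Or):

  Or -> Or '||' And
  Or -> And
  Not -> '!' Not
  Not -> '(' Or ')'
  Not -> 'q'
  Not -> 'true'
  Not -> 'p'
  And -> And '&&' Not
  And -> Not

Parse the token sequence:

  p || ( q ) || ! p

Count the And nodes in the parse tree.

4

[Or [Or [Or [And [Not p]]] || [And [Not ( [Or [And [Not q]]] )]]] || [And [Not ! [Not p]]]]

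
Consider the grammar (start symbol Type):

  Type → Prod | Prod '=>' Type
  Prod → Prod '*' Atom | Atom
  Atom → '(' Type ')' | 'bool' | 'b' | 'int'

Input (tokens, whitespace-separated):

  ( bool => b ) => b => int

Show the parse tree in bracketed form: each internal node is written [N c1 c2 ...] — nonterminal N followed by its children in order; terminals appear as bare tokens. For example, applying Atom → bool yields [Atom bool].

Type
Prod => Type
Atom => Type
( Type ) => Type
( Prod => Type ) => Type
( Atom => Type ) => Type
( bool => Type ) => Type
( bool => Prod ) => Type
( bool => Atom ) => Type
( bool => b ) => Type
( bool => b ) => Prod => Type
( bool => b ) => Atom => Type
( bool => b ) => b => Type
( bool => b ) => b => Prod
( bool => b ) => b => Atom
( bool => b ) => b => int

[Type [Prod [Atom ( [Type [Prod [Atom bool]] => [Type [Prod [Atom b]]]] )]] => [Type [Prod [Atom b]] => [Type [Prod [Atom int]]]]]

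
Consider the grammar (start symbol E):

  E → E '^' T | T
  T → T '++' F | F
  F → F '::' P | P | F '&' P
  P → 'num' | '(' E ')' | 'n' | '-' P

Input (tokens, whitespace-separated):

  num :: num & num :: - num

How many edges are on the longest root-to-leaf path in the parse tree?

7

[E [T [F [F [F [F [P num]] :: [P num]] & [P num]] :: [P - [P num]]]]]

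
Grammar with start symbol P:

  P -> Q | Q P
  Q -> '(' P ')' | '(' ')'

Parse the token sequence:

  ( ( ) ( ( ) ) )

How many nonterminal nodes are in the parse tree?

8

[P [Q ( [P [Q ( )] [P [Q ( [P [Q ( )]] )]]] )]]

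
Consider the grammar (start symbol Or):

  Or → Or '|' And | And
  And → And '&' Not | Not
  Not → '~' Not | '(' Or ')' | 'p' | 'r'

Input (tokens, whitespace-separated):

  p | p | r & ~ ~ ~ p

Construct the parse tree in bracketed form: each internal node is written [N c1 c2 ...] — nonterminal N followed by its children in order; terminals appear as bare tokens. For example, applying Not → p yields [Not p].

Or
Or | And
Or | And | And
And | And | And
Not | And | And
p | And | And
p | Not | And
p | p | And
p | p | And & Not
p | p | Not & Not
p | p | r & Not
p | p | r & ~ Not
p | p | r & ~ ~ Not
p | p | r & ~ ~ ~ Not
p | p | r & ~ ~ ~ p

[Or [Or [Or [And [Not p]]] | [And [Not p]]] | [And [And [Not r]] & [Not ~ [Not ~ [Not ~ [Not p]]]]]]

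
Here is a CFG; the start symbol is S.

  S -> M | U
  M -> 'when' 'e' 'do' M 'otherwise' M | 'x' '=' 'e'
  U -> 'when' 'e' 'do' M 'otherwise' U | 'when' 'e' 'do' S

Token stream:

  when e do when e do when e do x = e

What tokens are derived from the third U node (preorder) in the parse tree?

when e do x = e

[S [U when e do [S [U when e do [S [U when e do [S [M x = e]]]]]]]]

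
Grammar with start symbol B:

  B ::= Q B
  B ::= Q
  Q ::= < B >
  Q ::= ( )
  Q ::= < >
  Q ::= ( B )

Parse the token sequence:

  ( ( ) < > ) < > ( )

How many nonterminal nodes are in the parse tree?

[B [Q ( [B [Q ( )] [B [Q < >]]] )] [B [Q < >] [B [Q ( )]]]]

10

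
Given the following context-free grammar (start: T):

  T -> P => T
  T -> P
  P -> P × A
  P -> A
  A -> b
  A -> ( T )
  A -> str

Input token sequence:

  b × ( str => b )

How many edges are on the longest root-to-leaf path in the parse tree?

[T [P [P [A b]] × [A ( [T [P [A str]] => [T [P [A b]]]] )]]]

7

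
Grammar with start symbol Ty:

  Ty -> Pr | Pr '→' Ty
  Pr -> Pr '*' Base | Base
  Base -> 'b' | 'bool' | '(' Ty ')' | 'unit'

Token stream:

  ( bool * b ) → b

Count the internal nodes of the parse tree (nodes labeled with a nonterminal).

[Ty [Pr [Base ( [Ty [Pr [Pr [Base bool]] * [Base b]]] )]] → [Ty [Pr [Base b]]]]

11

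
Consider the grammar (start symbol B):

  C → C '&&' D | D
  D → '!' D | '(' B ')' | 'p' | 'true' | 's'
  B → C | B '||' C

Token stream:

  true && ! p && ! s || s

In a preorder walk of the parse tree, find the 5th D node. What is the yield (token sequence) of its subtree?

s

[B [B [C [C [C [D true]] && [D ! [D p]]] && [D ! [D s]]]] || [C [D s]]]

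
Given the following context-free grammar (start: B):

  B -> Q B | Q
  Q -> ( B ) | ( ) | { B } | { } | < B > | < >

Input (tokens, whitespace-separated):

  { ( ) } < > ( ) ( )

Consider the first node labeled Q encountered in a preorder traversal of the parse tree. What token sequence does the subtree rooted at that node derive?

{ ( ) }

[B [Q { [B [Q ( )]] }] [B [Q < >] [B [Q ( )] [B [Q ( )]]]]]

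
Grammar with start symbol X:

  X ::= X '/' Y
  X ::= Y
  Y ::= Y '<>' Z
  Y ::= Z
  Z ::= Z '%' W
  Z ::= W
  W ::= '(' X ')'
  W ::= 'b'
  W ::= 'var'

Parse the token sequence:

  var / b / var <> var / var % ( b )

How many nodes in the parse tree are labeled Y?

[X [X [X [X [Y [Z [W var]]]] / [Y [Z [W b]]]] / [Y [Y [Z [W var]]] <> [Z [W var]]]] / [Y [Z [Z [W var]] % [W ( [X [Y [Z [W b]]]] )]]]]

6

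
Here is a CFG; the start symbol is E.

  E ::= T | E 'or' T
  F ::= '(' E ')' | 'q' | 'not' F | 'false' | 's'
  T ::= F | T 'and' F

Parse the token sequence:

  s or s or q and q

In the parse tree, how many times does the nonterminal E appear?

[E [E [E [T [F s]]] or [T [F s]]] or [T [T [F q]] and [F q]]]

3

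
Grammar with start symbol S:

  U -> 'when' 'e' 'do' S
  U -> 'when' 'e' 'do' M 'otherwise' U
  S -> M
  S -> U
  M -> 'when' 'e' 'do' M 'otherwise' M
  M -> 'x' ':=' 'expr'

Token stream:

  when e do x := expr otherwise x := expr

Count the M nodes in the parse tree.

3

[S [M when e do [M x := expr] otherwise [M x := expr]]]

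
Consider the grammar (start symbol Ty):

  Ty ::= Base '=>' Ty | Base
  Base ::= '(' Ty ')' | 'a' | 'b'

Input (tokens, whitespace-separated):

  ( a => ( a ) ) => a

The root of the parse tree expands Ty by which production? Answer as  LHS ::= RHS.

[Ty [Base ( [Ty [Base a] => [Ty [Base ( [Ty [Base a]] )]]] )] => [Ty [Base a]]]

Ty ::= Base '=>' Ty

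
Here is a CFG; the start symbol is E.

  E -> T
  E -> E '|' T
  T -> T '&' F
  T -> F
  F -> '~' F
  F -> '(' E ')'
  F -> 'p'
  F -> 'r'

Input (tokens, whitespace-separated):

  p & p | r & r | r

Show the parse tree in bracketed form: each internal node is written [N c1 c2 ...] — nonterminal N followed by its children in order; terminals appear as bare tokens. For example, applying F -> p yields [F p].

[E [E [E [T [T [F p]] & [F p]]] | [T [T [F r]] & [F r]]] | [T [F r]]]

E
E | T
E | T | T
T | T | T
T & F | T | T
F & F | T | T
p & F | T | T
p & p | T | T
p & p | T & F | T
p & p | F & F | T
p & p | r & F | T
p & p | r & r | T
p & p | r & r | F
p & p | r & r | r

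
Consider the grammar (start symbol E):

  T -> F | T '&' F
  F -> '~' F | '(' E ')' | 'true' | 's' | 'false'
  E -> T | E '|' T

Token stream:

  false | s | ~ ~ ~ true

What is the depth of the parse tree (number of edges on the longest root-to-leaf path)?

6

[E [E [E [T [F false]]] | [T [F s]]] | [T [F ~ [F ~ [F ~ [F true]]]]]]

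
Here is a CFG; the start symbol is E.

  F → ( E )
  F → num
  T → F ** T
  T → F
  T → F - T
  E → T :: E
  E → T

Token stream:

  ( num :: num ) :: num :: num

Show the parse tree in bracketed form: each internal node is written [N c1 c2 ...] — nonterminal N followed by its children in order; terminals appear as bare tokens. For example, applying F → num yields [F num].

E
T :: E
F :: E
( E ) :: E
( T :: E ) :: E
( F :: E ) :: E
( num :: E ) :: E
( num :: T ) :: E
( num :: F ) :: E
( num :: num ) :: E
( num :: num ) :: T :: E
( num :: num ) :: F :: E
( num :: num ) :: num :: E
( num :: num ) :: num :: T
( num :: num ) :: num :: F
( num :: num ) :: num :: num

[E [T [F ( [E [T [F num]] :: [E [T [F num]]]] )]] :: [E [T [F num]] :: [E [T [F num]]]]]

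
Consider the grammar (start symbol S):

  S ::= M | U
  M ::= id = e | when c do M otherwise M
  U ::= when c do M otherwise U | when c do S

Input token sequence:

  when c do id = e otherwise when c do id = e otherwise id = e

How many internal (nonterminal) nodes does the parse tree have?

[S [M when c do [M id = e] otherwise [M when c do [M id = e] otherwise [M id = e]]]]

6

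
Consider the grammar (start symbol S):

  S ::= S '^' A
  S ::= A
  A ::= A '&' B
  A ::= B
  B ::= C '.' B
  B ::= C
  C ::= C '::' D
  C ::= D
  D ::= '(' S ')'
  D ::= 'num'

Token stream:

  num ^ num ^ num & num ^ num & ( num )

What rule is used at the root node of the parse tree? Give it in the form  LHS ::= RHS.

[S [S [S [S [A [B [C [D num]]]]] ^ [A [B [C [D num]]]]] ^ [A [A [B [C [D num]]]] & [B [C [D num]]]]] ^ [A [A [B [C [D num]]]] & [B [C [D ( [S [A [B [C [D num]]]]] )]]]]]

S ::= S '^' A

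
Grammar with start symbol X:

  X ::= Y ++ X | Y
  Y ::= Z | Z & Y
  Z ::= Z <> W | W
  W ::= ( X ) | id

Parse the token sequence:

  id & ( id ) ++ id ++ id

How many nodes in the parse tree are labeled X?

4

[X [Y [Z [W id]] & [Y [Z [W ( [X [Y [Z [W id]]]] )]]]] ++ [X [Y [Z [W id]]] ++ [X [Y [Z [W id]]]]]]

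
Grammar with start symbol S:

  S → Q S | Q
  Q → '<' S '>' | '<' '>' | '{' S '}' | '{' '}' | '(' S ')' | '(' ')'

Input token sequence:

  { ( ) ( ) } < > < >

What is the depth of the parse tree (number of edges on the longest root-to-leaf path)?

[S [Q { [S [Q ( )] [S [Q ( )]]] }] [S [Q < >] [S [Q < >]]]]

5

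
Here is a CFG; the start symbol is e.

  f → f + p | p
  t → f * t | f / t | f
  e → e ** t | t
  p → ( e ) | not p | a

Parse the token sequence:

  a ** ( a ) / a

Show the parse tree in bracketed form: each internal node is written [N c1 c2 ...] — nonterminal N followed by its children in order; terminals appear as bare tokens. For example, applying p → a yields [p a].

[e [e [t [f [p a]]]] ** [t [f [p ( [e [t [f [p a]]]] )]] / [t [f [p a]]]]]

e
e ** t
t ** t
f ** t
p ** t
a ** t
a ** f / t
a ** p / t
a ** ( e ) / t
a ** ( t ) / t
a ** ( f ) / t
a ** ( p ) / t
a ** ( a ) / t
a ** ( a ) / f
a ** ( a ) / p
a ** ( a ) / a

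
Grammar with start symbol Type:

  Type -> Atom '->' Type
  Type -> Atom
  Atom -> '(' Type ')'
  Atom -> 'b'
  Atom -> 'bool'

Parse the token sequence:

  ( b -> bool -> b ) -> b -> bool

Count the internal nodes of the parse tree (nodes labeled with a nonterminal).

[Type [Atom ( [Type [Atom b] -> [Type [Atom bool] -> [Type [Atom b]]]] )] -> [Type [Atom b] -> [Type [Atom bool]]]]

12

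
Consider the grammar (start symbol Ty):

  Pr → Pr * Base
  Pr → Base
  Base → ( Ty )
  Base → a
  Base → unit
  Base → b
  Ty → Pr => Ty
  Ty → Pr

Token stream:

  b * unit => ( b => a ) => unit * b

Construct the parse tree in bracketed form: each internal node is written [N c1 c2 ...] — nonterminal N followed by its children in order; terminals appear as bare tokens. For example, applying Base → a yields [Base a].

Ty
Pr => Ty
Pr * Base => Ty
Base * Base => Ty
b * Base => Ty
b * unit => Ty
b * unit => Pr => Ty
b * unit => Base => Ty
b * unit => ( Ty ) => Ty
b * unit => ( Pr => Ty ) => Ty
b * unit => ( Base => Ty ) => Ty
b * unit => ( b => Ty ) => Ty
b * unit => ( b => Pr ) => Ty
b * unit => ( b => Base ) => Ty
b * unit => ( b => a ) => Ty
b * unit => ( b => a ) => Pr
b * unit => ( b => a ) => Pr * Base
b * unit => ( b => a ) => Base * Base
b * unit => ( b => a ) => unit * Base
b * unit => ( b => a ) => unit * b

[Ty [Pr [Pr [Base b]] * [Base unit]] => [Ty [Pr [Base ( [Ty [Pr [Base b]] => [Ty [Pr [Base a]]]] )]] => [Ty [Pr [Pr [Base unit]] * [Base b]]]]]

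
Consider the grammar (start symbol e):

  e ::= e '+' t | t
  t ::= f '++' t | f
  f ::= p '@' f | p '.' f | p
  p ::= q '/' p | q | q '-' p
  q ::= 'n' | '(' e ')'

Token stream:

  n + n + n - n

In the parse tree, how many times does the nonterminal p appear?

4

[e [e [e [t [f [p [q n]]]]] + [t [f [p [q n]]]]] + [t [f [p [q n] - [p [q n]]]]]]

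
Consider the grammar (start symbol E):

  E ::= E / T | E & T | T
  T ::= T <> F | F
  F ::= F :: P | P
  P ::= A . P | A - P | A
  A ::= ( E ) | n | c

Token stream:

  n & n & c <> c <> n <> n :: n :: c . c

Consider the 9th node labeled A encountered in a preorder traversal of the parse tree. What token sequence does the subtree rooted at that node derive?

[E [E [E [T [F [P [A n]]]]] & [T [F [P [A n]]]]] & [T [T [T [T [F [P [A c]]]] <> [F [P [A c]]]] <> [F [P [A n]]]] <> [F [F [F [P [A n]]] :: [P [A n]]] :: [P [A c] . [P [A c]]]]]]

c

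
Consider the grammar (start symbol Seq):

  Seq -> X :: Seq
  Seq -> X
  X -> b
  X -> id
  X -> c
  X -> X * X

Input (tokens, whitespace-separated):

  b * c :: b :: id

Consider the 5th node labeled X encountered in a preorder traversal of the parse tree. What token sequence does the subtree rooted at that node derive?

[Seq [X [X b] * [X c]] :: [Seq [X b] :: [Seq [X id]]]]

id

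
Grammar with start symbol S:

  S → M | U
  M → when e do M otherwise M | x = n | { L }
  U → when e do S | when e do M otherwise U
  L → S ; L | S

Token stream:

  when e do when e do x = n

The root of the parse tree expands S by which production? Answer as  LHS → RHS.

[S [U when e do [S [U when e do [S [M x = n]]]]]]

S → U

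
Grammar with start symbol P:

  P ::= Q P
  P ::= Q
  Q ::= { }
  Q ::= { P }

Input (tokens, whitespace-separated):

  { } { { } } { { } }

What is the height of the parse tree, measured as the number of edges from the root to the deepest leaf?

[P [Q { }] [P [Q { [P [Q { }]] }] [P [Q { [P [Q { }]] }]]]]

6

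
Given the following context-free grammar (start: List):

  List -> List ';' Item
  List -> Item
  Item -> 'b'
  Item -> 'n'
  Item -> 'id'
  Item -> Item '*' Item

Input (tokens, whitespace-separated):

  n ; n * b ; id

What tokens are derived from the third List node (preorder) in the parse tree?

[List [List [List [Item n]] ; [Item [Item n] * [Item b]]] ; [Item id]]

n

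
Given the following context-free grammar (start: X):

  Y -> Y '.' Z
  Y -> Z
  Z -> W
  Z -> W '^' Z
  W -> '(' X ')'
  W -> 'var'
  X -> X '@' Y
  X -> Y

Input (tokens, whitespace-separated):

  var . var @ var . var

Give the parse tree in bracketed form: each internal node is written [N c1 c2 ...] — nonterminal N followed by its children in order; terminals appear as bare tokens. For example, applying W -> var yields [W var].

X
X @ Y
Y @ Y
Y . Z @ Y
Z . Z @ Y
W . Z @ Y
var . Z @ Y
var . W @ Y
var . var @ Y
var . var @ Y . Z
var . var @ Z . Z
var . var @ W . Z
var . var @ var . Z
var . var @ var . W
var . var @ var . var

[X [X [Y [Y [Z [W var]]] . [Z [W var]]]] @ [Y [Y [Z [W var]]] . [Z [W var]]]]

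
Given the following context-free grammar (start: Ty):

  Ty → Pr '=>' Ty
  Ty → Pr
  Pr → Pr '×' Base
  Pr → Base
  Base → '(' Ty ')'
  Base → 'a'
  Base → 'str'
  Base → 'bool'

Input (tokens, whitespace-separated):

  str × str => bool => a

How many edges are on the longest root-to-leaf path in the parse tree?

[Ty [Pr [Pr [Base str]] × [Base str]] => [Ty [Pr [Base bool]] => [Ty [Pr [Base a]]]]]

5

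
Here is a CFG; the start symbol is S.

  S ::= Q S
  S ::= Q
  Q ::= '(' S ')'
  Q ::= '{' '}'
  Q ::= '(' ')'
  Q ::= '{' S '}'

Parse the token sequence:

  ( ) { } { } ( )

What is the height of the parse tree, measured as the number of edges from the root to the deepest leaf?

[S [Q ( )] [S [Q { }] [S [Q { }] [S [Q ( )]]]]]

5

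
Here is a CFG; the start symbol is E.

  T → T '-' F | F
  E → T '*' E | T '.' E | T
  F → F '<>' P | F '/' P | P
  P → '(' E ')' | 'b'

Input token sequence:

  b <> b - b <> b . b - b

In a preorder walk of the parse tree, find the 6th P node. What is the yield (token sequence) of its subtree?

b

[E [T [T [F [F [P b]] <> [P b]]] - [F [F [P b]] <> [P b]]] . [E [T [T [F [P b]]] - [F [P b]]]]]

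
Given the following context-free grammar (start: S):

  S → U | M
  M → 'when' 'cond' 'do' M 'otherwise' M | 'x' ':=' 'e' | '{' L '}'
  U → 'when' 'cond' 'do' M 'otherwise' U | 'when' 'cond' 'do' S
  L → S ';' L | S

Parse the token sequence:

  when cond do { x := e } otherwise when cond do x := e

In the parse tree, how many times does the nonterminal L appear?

1

[S [U when cond do [M { [L [S [M x := e]]] }] otherwise [U when cond do [S [M x := e]]]]]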